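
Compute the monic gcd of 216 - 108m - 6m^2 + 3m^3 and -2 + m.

-2 + m

By polynomial division,
  3m^3 - 6m^2 - 108m + 216 = (3m^2 - 108)(m - 2) + (0)
The last nonzero remainder m - 2 is already monic.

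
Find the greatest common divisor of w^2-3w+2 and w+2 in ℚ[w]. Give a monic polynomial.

Euclidean algorithm in ℚ[w]:
  w^2-3w+2 = (w-5)(w+2) + (12)
  w+2 = ((1/12)w+1/6)(12) + (0)
The last nonzero remainder is the constant 12, so the polynomials are coprime and gcd = 1.

1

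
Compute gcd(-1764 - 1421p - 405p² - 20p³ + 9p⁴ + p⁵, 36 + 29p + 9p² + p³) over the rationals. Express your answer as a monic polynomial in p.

36 + 29p + 9p² + p³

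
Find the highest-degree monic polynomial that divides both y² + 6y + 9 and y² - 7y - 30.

By polynomial division,
  y² + 6y + 9 = (y² - 7y - 30) + (13y + 39)
  y² - 7y - 30 = ((1/13)y - 10/13)(13y + 39) + (0)
Last nonzero remainder: 13y + 39. Dividing through by 13 gives the monic gcd y + 3.

y + 3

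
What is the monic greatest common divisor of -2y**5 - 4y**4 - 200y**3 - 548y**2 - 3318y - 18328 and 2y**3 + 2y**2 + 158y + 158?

y**2 + 79

Repeated division with remainder:
  -2y**5 - 4y**4 - 200y**3 - 548y**2 - 3318y - 18328 = (-y**2 - y - 20)(2y**3 + 2y**2 + 158y + 158) + (-192y**2 - 15168)
  2y**3 + 2y**2 + 158y + 158 = (-(1/96)y - 1/96)(-192y**2 - 15168) + (0)
Last nonzero remainder: -192y**2 - 15168. Dividing through by -192 gives the monic gcd y**2 + 79.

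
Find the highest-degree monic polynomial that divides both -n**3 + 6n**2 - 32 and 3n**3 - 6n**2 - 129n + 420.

n - 4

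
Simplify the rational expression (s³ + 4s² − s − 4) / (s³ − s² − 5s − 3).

(s² + 3s − 4)/(s² − 2s − 3)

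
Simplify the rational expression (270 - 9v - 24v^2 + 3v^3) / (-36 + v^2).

(-45 - 6v + 3v^2)/(6 + v)

Euclidean algorithm in ℚ[v]:
  3v^3 - 24v^2 - 9v + 270 = (3v - 24)(v^2 - 36) + (99v - 594)
  v^2 - 36 = ((1/99)v + 2/33)(99v - 594) + (0)
Last nonzero remainder: 99v - 594. Dividing through by 99 gives the monic gcd v - 6.
Cancel v - 6 from numerator and denominator to get the reduced form.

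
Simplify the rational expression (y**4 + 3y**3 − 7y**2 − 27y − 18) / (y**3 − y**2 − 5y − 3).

(y**2 + 5y + 6)/(y + 1)

By polynomial division,
  y**4 + 3y**3 − 7y**2 − 27y − 18 = (y + 4)(y**3 − y**2 − 5y − 3) + (2y**2 − 4y − 6)
  y**3 − y**2 − 5y − 3 = ((1/2)y + 1/2)(2y**2 − 4y − 6) + (0)
Last nonzero remainder: 2y**2 − 4y − 6. Dividing through by 2 gives the monic gcd y**2 − 2y − 3.
Cancel y**2 − 2y − 3 from numerator and denominator to get the reduced form.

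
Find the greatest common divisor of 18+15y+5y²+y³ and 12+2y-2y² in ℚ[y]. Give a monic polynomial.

2+y

Repeated division with remainder:
  y³+5y²+15y+18 = (-(1/2)y-3)(-2y²+2y+12) + (27y+54)
  -2y²+2y+12 = (-(2/27)y+2/9)(27y+54) + (0)
Last nonzero remainder: 27y+54. Dividing through by 27 gives the monic gcd y+2.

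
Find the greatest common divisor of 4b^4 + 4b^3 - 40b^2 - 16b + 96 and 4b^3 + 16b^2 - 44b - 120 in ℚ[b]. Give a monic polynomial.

b + 2

By polynomial division,
  4b^4 + 4b^3 - 40b^2 - 16b + 96 = (b - 3)(4b^3 + 16b^2 - 44b - 120) + (52b^2 - 28b - 264)
  4b^3 + 16b^2 - 44b - 120 = ((1/13)b + 59/169)(52b^2 - 28b - 264) + (-(2352/169)b - 4704/169)
  52b^2 - 28b - 264 = (-(2197/588)b + 1859/196)(-(2352/169)b - 4704/169) + (0)
Last nonzero remainder: -(2352/169)b - 4704/169. Dividing through by -2352/169 gives the monic gcd b + 2.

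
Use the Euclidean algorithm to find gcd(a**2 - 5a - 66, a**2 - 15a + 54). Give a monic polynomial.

1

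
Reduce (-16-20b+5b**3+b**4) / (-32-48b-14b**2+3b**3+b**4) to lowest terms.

Apply the Euclidean algorithm:
  b**4+5b**3-20b-16 = (b**4+3b**3-14b**2-48b-32) + (2b**3+14b**2+28b+16)
  b**4+3b**3-14b**2-48b-32 = ((1/2)b-2)(2b**3+14b**2+28b+16) + (0)
Last nonzero remainder: 2b**3+14b**2+28b+16. Dividing through by 2 gives the monic gcd b**3+7b**2+14b+8.
Cancel b**3+7b**2+14b+8 from numerator and denominator to get the reduced form.

(-2+b)/(-4+b)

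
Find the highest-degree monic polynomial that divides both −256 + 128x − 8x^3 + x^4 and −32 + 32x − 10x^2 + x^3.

Repeated division with remainder:
  x^4 − 8x^3 + 128x − 256 = (x + 2)(x^3 − 10x^2 + 32x − 32) + (−12x^2 + 96x − 192)
  x^3 − 10x^2 + 32x − 32 = (−(1/12)x + 1/6)(−12x^2 + 96x − 192) + (0)
Last nonzero remainder: −12x^2 + 96x − 192. Dividing through by −12 gives the monic gcd x^2 − 8x + 16.

16 − 8x + x^2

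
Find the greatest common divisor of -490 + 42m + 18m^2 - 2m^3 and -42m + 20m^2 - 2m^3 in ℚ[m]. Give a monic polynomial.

-7 + m

Repeated division with remainder:
  -2m^3 + 18m^2 + 42m - 490 = (-2m^3 + 20m^2 - 42m) + (-2m^2 + 84m - 490)
  -2m^3 + 20m^2 - 42m = (m + 32)(-2m^2 + 84m - 490) + (-2240m + 15680)
  -2m^2 + 84m - 490 = ((1/1120)m - 1/32)(-2240m + 15680) + (0)
Last nonzero remainder: -2240m + 15680. Dividing through by -2240 gives the monic gcd m - 7.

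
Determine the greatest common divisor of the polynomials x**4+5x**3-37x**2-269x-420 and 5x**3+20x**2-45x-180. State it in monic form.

x**2+7x+12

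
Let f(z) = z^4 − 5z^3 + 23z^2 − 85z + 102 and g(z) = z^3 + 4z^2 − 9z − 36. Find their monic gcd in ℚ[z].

z − 3

Repeated division with remainder:
  z^4 − 5z^3 + 23z^2 − 85z + 102 = (z − 9)(z^3 + 4z^2 − 9z − 36) + (68z^2 − 130z − 222)
  z^3 + 4z^2 − 9z − 36 = ((1/68)z + 201/2312)(68z^2 − 130z − 222) + ((6435/1156)z − 19305/1156)
  68z^2 − 130z − 222 = ((78608/6435)z + 85544/6435)((6435/1156)z − 19305/1156) + (0)
Last nonzero remainder: (6435/1156)z − 19305/1156. Dividing through by 6435/1156 gives the monic gcd z − 3.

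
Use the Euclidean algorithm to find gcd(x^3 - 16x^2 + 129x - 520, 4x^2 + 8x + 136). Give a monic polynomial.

1

Repeated division with remainder:
  x^3 - 16x^2 + 129x - 520 = ((1/4)x - 9/2)(4x^2 + 8x + 136) + (131x + 92)
  4x^2 + 8x + 136 = ((4/131)x + 680/17161)(131x + 92) + (2271336/17161)
  131x + 92 = ((2248091/2271336)x + 394703/567834)(2271336/17161) + (0)
The last nonzero remainder is the constant 2271336/17161, so the polynomials are coprime and gcd = 1.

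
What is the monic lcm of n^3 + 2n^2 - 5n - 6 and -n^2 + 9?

Apply the Euclidean algorithm:
  n^3 + 2n^2 - 5n - 6 = (-n - 2)(-n^2 + 9) + (4n + 12)
  -n^2 + 9 = (-(1/4)n + 3/4)(4n + 12) + (0)
Last nonzero remainder: 4n + 12. Dividing through by 4 gives the monic gcd n + 3.
Then lcm(f, g) = f·g / gcd(f, g); expanding and making the result monic gives the answer.

n^4 - n^3 - 11n^2 + 9n + 18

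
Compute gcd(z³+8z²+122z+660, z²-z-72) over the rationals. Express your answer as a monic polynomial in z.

1

By polynomial division,
  z³+8z²+122z+660 = (z+9)(z²-z-72) + (203z+1308)
  z²-z-72 = ((1/203)z-1511/41209)(203z+1308) + (-990660/41209)
  203z+1308 = (-(8365427/990660)z-4491781/82555)(-990660/41209) + (0)
The last nonzero remainder is the constant -990660/41209, so the polynomials are coprime and gcd = 1.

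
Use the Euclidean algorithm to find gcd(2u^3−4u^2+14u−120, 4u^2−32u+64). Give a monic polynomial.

u−4

Repeated division with remainder:
  2u^3−4u^2+14u−120 = ((1/2)u+3)(4u^2−32u+64) + (78u−312)
  4u^2−32u+64 = ((2/39)u−8/39)(78u−312) + (0)
Last nonzero remainder: 78u−312. Dividing through by 78 gives the monic gcd u−4.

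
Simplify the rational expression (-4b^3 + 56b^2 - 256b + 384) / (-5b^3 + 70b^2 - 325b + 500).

By polynomial division,
  -4b^3 + 56b^2 - 256b + 384 = (4/5)(-5b^3 + 70b^2 - 325b + 500) + (4b - 16)
  -5b^3 + 70b^2 - 325b + 500 = (-(5/4)b^2 + (25/2)b - 125/4)(4b - 16) + (0)
Last nonzero remainder: 4b - 16. Dividing through by 4 gives the monic gcd b - 4.
Cancel b - 4 from numerator and denominator to get the reduced form.

(4b^2 - 40b + 96)/(5b^2 - 50b + 125)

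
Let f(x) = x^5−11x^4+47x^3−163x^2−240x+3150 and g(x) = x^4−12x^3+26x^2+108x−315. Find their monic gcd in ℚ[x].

x^3−9x^2−x+105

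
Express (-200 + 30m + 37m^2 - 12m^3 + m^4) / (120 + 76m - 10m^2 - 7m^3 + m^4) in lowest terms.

(20 - 9m + m^2)/(-12 - 4m + m^2)

Euclidean algorithm in ℚ[m]:
  m^4 - 12m^3 + 37m^2 + 30m - 200 = (m^4 - 7m^3 - 10m^2 + 76m + 120) + (-5m^3 + 47m^2 - 46m - 320)
  m^4 - 7m^3 - 10m^2 + 76m + 120 = (-(1/5)m - 12/25)(-5m^3 + 47m^2 - 46m - 320) + ((84/25)m^2 - (252/25)m - 168/5)
  -5m^3 + 47m^2 - 46m - 320 = (-(125/84)m + 200/21)((84/25)m^2 - (252/25)m - 168/5) + (0)
Last nonzero remainder: (84/25)m^2 - (252/25)m - 168/5. Dividing through by 84/25 gives the monic gcd m^2 - 3m - 10.
Cancel m^2 - 3m - 10 from numerator and denominator to get the reduced form.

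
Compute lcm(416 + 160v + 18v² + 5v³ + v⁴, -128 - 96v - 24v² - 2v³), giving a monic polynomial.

1664 + 1056v + 232v² + 38v³ + 9v⁴ + v⁵

By polynomial division,
  v⁴ + 5v³ + 18v² + 160v + 416 = (-(1/2)v + 7/2)(-2v³ - 24v² - 96v - 128) + (54v² + 432v + 864)
  -2v³ - 24v² - 96v - 128 = (-(1/27)v - 4/27)(54v² + 432v + 864) + (0)
Last nonzero remainder: 54v² + 432v + 864. Dividing through by 54 gives the monic gcd v² + 8v + 16.
Then lcm(f, g) = f·g / gcd(f, g); expanding and making the result monic gives the answer.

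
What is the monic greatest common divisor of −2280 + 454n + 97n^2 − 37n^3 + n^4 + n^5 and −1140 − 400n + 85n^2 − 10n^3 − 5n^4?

114 − 17n + n^3

Repeated division with remainder:
  n^5 + n^4 − 37n^3 + 97n^2 + 454n − 2280 = (−(1/5)n + 1/5)(−5n^4 − 10n^3 + 85n^2 − 400n − 1140) + (−18n^3 + 306n − 2052)
  −5n^4 − 10n^3 + 85n^2 − 400n − 1140 = ((5/18)n + 5/9)(−18n^3 + 306n − 2052) + (0)
Last nonzero remainder: −18n^3 + 306n − 2052. Dividing through by −18 gives the monic gcd n^3 − 17n + 114.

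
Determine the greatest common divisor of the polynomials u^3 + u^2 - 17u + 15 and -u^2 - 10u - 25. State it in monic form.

Apply the Euclidean algorithm:
  u^3 + u^2 - 17u + 15 = (-u + 9)(-u^2 - 10u - 25) + (48u + 240)
  -u^2 - 10u - 25 = (-(1/48)u - 5/48)(48u + 240) + (0)
Last nonzero remainder: 48u + 240. Dividing through by 48 gives the monic gcd u + 5.

u + 5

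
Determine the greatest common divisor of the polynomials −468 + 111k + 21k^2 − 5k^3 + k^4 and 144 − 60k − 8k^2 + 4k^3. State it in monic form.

−12 + k + k^2

Repeated division with remainder:
  k^4 − 5k^3 + 21k^2 + 111k − 468 = ((1/4)k − 3/4)(4k^3 − 8k^2 − 60k + 144) + (30k^2 + 30k − 360)
  4k^3 − 8k^2 − 60k + 144 = ((2/15)k − 2/5)(30k^2 + 30k − 360) + (0)
Last nonzero remainder: 30k^2 + 30k − 360. Dividing through by 30 gives the monic gcd k^2 + k − 12.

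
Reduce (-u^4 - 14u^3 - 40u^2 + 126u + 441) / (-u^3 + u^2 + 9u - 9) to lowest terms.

(u^2 + 14u + 49)/(u - 1)

Euclidean algorithm in ℚ[u]:
  -u^4 - 14u^3 - 40u^2 + 126u + 441 = (u + 15)(-u^3 + u^2 + 9u - 9) + (-64u^2 + 576)
  -u^3 + u^2 + 9u - 9 = ((1/64)u - 1/64)(-64u^2 + 576) + (0)
Last nonzero remainder: -64u^2 + 576. Dividing through by -64 gives the monic gcd u^2 - 9.
Cancel u^2 - 9 from numerator and denominator to get the reduced form.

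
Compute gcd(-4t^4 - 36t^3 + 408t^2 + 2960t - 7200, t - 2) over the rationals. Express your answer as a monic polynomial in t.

Apply the Euclidean algorithm:
  -4t^4 - 36t^3 + 408t^2 + 2960t - 7200 = (-4t^3 - 44t^2 + 320t + 3600)(t - 2) + (0)
The last nonzero remainder t - 2 is already monic.

t - 2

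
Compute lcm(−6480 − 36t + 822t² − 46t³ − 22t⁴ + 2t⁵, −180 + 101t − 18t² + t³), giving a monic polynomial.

By polynomial division,
  2t⁵ − 22t⁴ − 46t³ + 822t² − 36t − 6480 = (2t² + 14t + 4)(t³ − 18t² + 101t − 180) + (−160t² + 2080t − 5760)
  t³ − 18t² + 101t − 180 = (−(1/160)t + 1/32)(−160t² + 2080t − 5760) + (0)
Last nonzero remainder: −160t² + 2080t − 5760. Dividing through by −160 gives the monic gcd t² − 13t + 36.
Then lcm(f, g) = f·g / gcd(f, g); expanding and making the result monic gives the answer.

16200 − 3150t − 2073t² + 526t³ + 32t⁴ − 16t⁵ + t⁶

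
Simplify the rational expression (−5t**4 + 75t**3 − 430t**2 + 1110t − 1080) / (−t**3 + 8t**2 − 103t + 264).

(5t**3 − 60t**2 + 250t − 360)/(t**2 − 5t + 88)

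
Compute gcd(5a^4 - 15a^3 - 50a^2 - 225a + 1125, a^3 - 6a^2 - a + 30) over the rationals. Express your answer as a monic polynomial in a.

a^2 - 8a + 15

By polynomial division,
  5a^4 - 15a^3 - 50a^2 - 225a + 1125 = (5a + 15)(a^3 - 6a^2 - a + 30) + (45a^2 - 360a + 675)
  a^3 - 6a^2 - a + 30 = ((1/45)a + 2/45)(45a^2 - 360a + 675) + (0)
Last nonzero remainder: 45a^2 - 360a + 675. Dividing through by 45 gives the monic gcd a^2 - 8a + 15.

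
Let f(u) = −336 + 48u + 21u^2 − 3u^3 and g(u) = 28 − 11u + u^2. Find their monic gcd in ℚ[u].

28 − 11u + u^2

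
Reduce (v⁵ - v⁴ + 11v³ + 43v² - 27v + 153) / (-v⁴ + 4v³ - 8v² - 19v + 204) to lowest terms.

(-v² + v - 3)/(v - 4)

Repeated division with remainder:
  v⁵ - v⁴ + 11v³ + 43v² - 27v + 153 = (-v - 3)(-v⁴ + 4v³ - 8v² - 19v + 204) + (15v³ + 120v + 765)
  -v⁴ + 4v³ - 8v² - 19v + 204 = (-(1/15)v + 4/15)(15v³ + 120v + 765) + (0)
Last nonzero remainder: 15v³ + 120v + 765. Dividing through by 15 gives the monic gcd v³ + 8v + 51.
Cancel v³ + 8v + 51 from numerator and denominator to get the reduced form.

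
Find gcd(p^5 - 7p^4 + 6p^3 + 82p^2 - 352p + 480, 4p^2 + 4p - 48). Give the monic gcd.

p^2 + p - 12

Apply the Euclidean algorithm:
  p^5 - 7p^4 + 6p^3 + 82p^2 - 352p + 480 = ((1/4)p^3 - 2p^2 + (13/2)p - 10)(4p^2 + 4p - 48) + (0)
Last nonzero remainder: 4p^2 + 4p - 48. Dividing through by 4 gives the monic gcd p^2 + p - 12.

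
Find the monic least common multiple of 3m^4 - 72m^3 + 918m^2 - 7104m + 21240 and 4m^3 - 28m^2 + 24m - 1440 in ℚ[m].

m^6 - 21m^5 + 270m^4 - 2314m^3 + 10992m^2 - 64008m + 254880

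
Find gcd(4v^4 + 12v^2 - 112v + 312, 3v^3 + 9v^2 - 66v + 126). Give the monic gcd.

v^2 - 4v + 6

By polynomial division,
  4v^4 + 12v^2 - 112v + 312 = ((4/3)v - 4)(3v^3 + 9v^2 - 66v + 126) + (136v^2 - 544v + 816)
  3v^3 + 9v^2 - 66v + 126 = ((3/136)v + 21/136)(136v^2 - 544v + 816) + (0)
Last nonzero remainder: 136v^2 - 544v + 816. Dividing through by 136 gives the monic gcd v^2 - 4v + 6.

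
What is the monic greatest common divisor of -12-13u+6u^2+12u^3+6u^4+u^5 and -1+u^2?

By polynomial division,
  u^5+6u^4+12u^3+6u^2-13u-12 = (u^3+6u^2+13u+12)(u^2-1) + (0)
The last nonzero remainder u^2-1 is already monic.

-1+u^2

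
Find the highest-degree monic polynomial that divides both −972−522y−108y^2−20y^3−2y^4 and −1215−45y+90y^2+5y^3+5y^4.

Euclidean algorithm in ℚ[y]:
  −2y^4−20y^3−108y^2−522y−972 = (−2/5)(5y^4+5y^3+90y^2−45y−1215) + (−18y^3−72y^2−540y−1458)
  5y^4+5y^3+90y^2−45y−1215 = (−(5/18)y+5/6)(−18y^3−72y^2−540y−1458) + (0)
Last nonzero remainder: −18y^3−72y^2−540y−1458. Dividing through by −18 gives the monic gcd y^3+4y^2+30y+81.

81+30y+4y^2+y^3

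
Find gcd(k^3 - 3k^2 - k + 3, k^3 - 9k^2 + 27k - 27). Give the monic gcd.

k - 3

Repeated division with remainder:
  k^3 - 3k^2 - k + 3 = (k^3 - 9k^2 + 27k - 27) + (6k^2 - 28k + 30)
  k^3 - 9k^2 + 27k - 27 = ((1/6)k - 13/18)(6k^2 - 28k + 30) + ((16/9)k - 16/3)
  6k^2 - 28k + 30 = ((27/8)k - 45/8)((16/9)k - 16/3) + (0)
Last nonzero remainder: (16/9)k - 16/3. Dividing through by 16/9 gives the monic gcd k - 3.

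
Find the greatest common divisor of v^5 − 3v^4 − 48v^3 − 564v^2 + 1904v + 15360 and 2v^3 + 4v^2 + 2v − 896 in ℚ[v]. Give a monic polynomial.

v^2 + 9v + 64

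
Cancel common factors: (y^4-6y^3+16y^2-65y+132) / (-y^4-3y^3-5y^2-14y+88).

(-y^2+7y-12)/(y^2+2y-8)

Euclidean algorithm in ℚ[y]:
  y^4-6y^3+16y^2-65y+132 = (-1)(-y^4-3y^3-5y^2-14y+88) + (-9y^3+11y^2-79y+220)
  -y^4-3y^3-5y^2-14y+88 = ((1/9)y+38/81)(-9y^3+11y^2-79y+220) + (-(112/81)y^2-(112/81)y-1232/81)
  -9y^3+11y^2-79y+220 = ((729/112)y-405/28)(-(112/81)y^2-(112/81)y-1232/81) + (0)
Last nonzero remainder: -(112/81)y^2-(112/81)y-1232/81. Dividing through by -112/81 gives the monic gcd y^2+y+11.
Cancel y^2+y+11 from numerator and denominator to get the reduced form.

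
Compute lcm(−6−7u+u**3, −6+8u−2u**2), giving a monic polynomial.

6+u−7u**2−u**3+u**4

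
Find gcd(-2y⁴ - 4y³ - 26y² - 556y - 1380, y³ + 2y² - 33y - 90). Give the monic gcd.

By polynomial division,
  -2y⁴ - 4y³ - 26y² - 556y - 1380 = (-2y)(y³ + 2y² - 33y - 90) + (-92y² - 736y - 1380)
  y³ + 2y² - 33y - 90 = (-(1/92)y + 3/46)(-92y² - 736y - 1380) + (0)
Last nonzero remainder: -92y² - 736y - 1380. Dividing through by -92 gives the monic gcd y² + 8y + 15.

y² + 8y + 15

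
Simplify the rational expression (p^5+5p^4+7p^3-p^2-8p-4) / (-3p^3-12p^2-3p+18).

Repeated division with remainder:
  p^5+5p^4+7p^3-p^2-8p-4 = (-(1/3)p^2-(1/3)p-2/3)(-3p^3-12p^2-3p+18) + (-4p^2-4p+8)
  -3p^3-12p^2-3p+18 = ((3/4)p+9/4)(-4p^2-4p+8) + (0)
Last nonzero remainder: -4p^2-4p+8. Dividing through by -4 gives the monic gcd p^2+p-2.
Cancel p^2+p-2 from numerator and denominator to get the reduced form.

(-p^3-4p^2-5p-2)/(3p+9)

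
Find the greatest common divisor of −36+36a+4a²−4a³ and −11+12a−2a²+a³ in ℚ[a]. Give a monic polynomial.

−1+a

Apply the Euclidean algorithm:
  −4a³+4a²+36a−36 = (−4)(a³−2a²+12a−11) + (−4a²+84a−80)
  a³−2a²+12a−11 = (−(1/4)a−19/4)(−4a²+84a−80) + (391a−391)
  −4a²+84a−80 = (−(4/391)a+80/391)(391a−391) + (0)
Last nonzero remainder: 391a−391. Dividing through by 391 gives the monic gcd a−1.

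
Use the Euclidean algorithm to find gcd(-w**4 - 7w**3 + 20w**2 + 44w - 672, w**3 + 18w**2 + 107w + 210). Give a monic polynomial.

Euclidean algorithm in ℚ[w]:
  -w**4 - 7w**3 + 20w**2 + 44w - 672 = (-w + 11)(w**3 + 18w**2 + 107w + 210) + (-71w**2 - 923w - 2982)
  w**3 + 18w**2 + 107w + 210 = (-(1/71)w - 5/71)(-71w**2 - 923w - 2982) + (0)
Last nonzero remainder: -71w**2 - 923w - 2982. Dividing through by -71 gives the monic gcd w**2 + 13w + 42.

w**2 + 13w + 42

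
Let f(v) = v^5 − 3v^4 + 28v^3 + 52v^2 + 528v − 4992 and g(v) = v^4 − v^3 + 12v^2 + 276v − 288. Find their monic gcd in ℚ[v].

Repeated division with remainder:
  v^5 − 3v^4 + 28v^3 + 52v^2 + 528v − 4992 = (v − 2)(v^4 − v^3 + 12v^2 + 276v − 288) + (14v^3 − 200v^2 + 1368v − 5568)
  v^4 − v^3 + 12v^2 + 276v − 288 = ((1/14)v + 93/98)(14v^3 − 200v^2 + 1368v − 5568) + ((5100/49)v^2 − (30600/49)v + 244800/49)
  14v^3 − 200v^2 + 1368v − 5568 = ((343/2550)v − 1421/1275)((5100/49)v^2 − (30600/49)v + 244800/49) + (0)
Last nonzero remainder: (5100/49)v^2 − (30600/49)v + 244800/49. Dividing through by 5100/49 gives the monic gcd v^2 − 6v + 48.

v^2 − 6v + 48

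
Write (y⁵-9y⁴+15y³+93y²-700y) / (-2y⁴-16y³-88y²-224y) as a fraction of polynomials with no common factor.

(-y³+13y²-67y+175)/(2y²+8y+56)

Repeated division with remainder:
  y⁵-9y⁴+15y³+93y²-700y = (-(1/2)y+17/2)(-2y⁴-16y³-88y²-224y) + (107y³+729y²+1204y)
  -2y⁴-16y³-88y²-224y = (-(2/107)y-254/11449)(107y³+729y²+1204y) + (-(564690/11449)y²-(2258760/11449)y)
  107y³+729y²+1204y = (-(1225043/564690)y-492307/80670)(-(564690/11449)y²-(2258760/11449)y) + (0)
Last nonzero remainder: -(564690/11449)y²-(2258760/11449)y. Dividing through by -564690/11449 gives the monic gcd y²+4y.
Cancel y²+4y from numerator and denominator to get the reduced form.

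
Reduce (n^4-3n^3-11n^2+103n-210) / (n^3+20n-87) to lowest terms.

(n^3-11n+70)/(n^2+3n+29)

Euclidean algorithm in ℚ[n]:
  n^4-3n^3-11n^2+103n-210 = (n-3)(n^3+20n-87) + (-31n^2+250n-471)
  n^3+20n-87 = (-(1/31)n-250/961)(-31n^2+250n-471) + ((67119/961)n-201357/961)
  -31n^2+250n-471 = (-(29791/67119)n+150877/67119)((67119/961)n-201357/961) + (0)
Last nonzero remainder: (67119/961)n-201357/961. Dividing through by 67119/961 gives the monic gcd n-3.
Cancel n-3 from numerator and denominator to get the reduced form.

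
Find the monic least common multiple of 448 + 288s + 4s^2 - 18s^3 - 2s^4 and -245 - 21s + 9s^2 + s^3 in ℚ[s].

Apply the Euclidean algorithm:
  -2s^4 - 18s^3 + 4s^2 + 288s + 448 = (-2s)(s^3 + 9s^2 - 21s - 245) + (-38s^2 - 202s + 448)
  s^3 + 9s^2 - 21s - 245 = (-(1/38)s - 35/361)(-38s^2 - 202s + 448) + (-(10395/361)s - 72765/361)
  -38s^2 - 202s + 448 = ((13718/10395)s - 23104/10395)(-(10395/361)s - 72765/361) + (0)
Last nonzero remainder: -(10395/361)s - 72765/361. Dividing through by -10395/361 gives the monic gcd s + 7.
Then lcm(f, g) = f·g / gcd(f, g); expanding and making the result monic gives the answer.

7840 + 4592s - 442s^2 - 463s^3 - 19s^4 + 11s^5 + s^6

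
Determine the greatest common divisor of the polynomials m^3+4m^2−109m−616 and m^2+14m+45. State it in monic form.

1

Euclidean algorithm in ℚ[m]:
  m^3+4m^2−109m−616 = (m−10)(m^2+14m+45) + (−14m−166)
  m^2+14m+45 = (−(1/14)m−15/98)(−14m−166) + (960/49)
  −14m−166 = (−(343/480)m−4067/480)(960/49) + (0)
The last nonzero remainder is the constant 960/49, so the polynomials are coprime and gcd = 1.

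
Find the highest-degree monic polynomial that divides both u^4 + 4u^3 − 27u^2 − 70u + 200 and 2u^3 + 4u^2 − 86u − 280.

u + 5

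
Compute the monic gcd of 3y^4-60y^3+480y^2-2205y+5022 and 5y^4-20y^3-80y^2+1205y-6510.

y^3-11y^2+61y-186

Apply the Euclidean algorithm:
  3y^4-60y^3+480y^2-2205y+5022 = (3/5)(5y^4-20y^3-80y^2+1205y-6510) + (-48y^3+528y^2-2928y+8928)
  5y^4-20y^3-80y^2+1205y-6510 = (-(5/48)y-35/48)(-48y^3+528y^2-2928y+8928) + (0)
Last nonzero remainder: -48y^3+528y^2-2928y+8928. Dividing through by -48 gives the monic gcd y^3-11y^2+61y-186.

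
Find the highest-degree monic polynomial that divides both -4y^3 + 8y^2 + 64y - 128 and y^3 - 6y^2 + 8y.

By polynomial division,
  -4y^3 + 8y^2 + 64y - 128 = (-4)(y^3 - 6y^2 + 8y) + (-16y^2 + 96y - 128)
  y^3 - 6y^2 + 8y = (-(1/16)y)(-16y^2 + 96y - 128) + (0)
Last nonzero remainder: -16y^2 + 96y - 128. Dividing through by -16 gives the monic gcd y^2 - 6y + 8.

y^2 - 6y + 8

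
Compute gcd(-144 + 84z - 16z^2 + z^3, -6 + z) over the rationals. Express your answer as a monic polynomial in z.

-6 + z

Repeated division with remainder:
  z^3 - 16z^2 + 84z - 144 = (z^2 - 10z + 24)(z - 6) + (0)
The last nonzero remainder z - 6 is already monic.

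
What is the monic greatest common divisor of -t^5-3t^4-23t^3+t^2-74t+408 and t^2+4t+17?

By polynomial division,
  -t^5-3t^4-23t^3+t^2-74t+408 = (-t^3+t^2-10t+24)(t^2+4t+17) + (0)
The last nonzero remainder t^2+4t+17 is already monic.

t^2+4t+17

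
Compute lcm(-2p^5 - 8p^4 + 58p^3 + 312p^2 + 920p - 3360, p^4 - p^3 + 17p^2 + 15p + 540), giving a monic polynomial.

p^7 - 2p^6 - 26p^5 + 126p^4 - 307p^3 + 228p^2 - 22500p + 45360

Apply the Euclidean algorithm:
  -2p^5 - 8p^4 + 58p^3 + 312p^2 + 920p - 3360 = (-2p - 10)(p^4 - p^3 + 17p^2 + 15p + 540) + (82p^3 + 512p^2 + 2150p + 2040)
  p^4 - p^3 + 17p^2 + 15p + 540 = ((1/82)p - 297/3362)(82p^3 + 512p^2 + 2150p + 2040) + ((60534/1681)p^2 + (302670/1681)p + 1210680/1681)
  82p^3 + 512p^2 + 2150p + 2040 = ((68921/30267)p + 28577/10089)((60534/1681)p^2 + (302670/1681)p + 1210680/1681) + (0)
Last nonzero remainder: (60534/1681)p^2 + (302670/1681)p + 1210680/1681. Dividing through by 60534/1681 gives the monic gcd p^2 + 5p + 20.
Then lcm(f, g) = f·g / gcd(f, g); expanding and making the result monic gives the answer.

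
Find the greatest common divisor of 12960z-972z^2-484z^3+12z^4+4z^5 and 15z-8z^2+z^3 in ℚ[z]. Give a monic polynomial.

Repeated division with remainder:
  4z^5+12z^4-484z^3-972z^2+12960z = (4z^2+44z-192)(z^3-8z^2+15z) + (-3168z^2+15840z)
  z^3-8z^2+15z = (-(1/3168)z+1/1056)(-3168z^2+15840z) + (0)
Last nonzero remainder: -3168z^2+15840z. Dividing through by -3168 gives the monic gcd z^2-5z.

-5z+z^2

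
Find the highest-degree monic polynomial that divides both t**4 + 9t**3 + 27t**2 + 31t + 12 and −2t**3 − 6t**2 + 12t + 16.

Repeated division with remainder:
  t**4 + 9t**3 + 27t**2 + 31t + 12 = (−(1/2)t − 3)(−2t**3 − 6t**2 + 12t + 16) + (15t**2 + 75t + 60)
  −2t**3 − 6t**2 + 12t + 16 = (−(2/15)t + 4/15)(15t**2 + 75t + 60) + (0)
Last nonzero remainder: 15t**2 + 75t + 60. Dividing through by 15 gives the monic gcd t**2 + 5t + 4.

t**2 + 5t + 4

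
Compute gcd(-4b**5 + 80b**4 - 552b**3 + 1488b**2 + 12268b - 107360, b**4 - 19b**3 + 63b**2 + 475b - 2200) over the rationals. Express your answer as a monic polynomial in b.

b**3 - 14b**2 - 7b + 440

Apply the Euclidean algorithm:
  -4b**5 + 80b**4 - 552b**3 + 1488b**2 + 12268b - 107360 = (-4b + 4)(b**4 - 19b**3 + 63b**2 + 475b - 2200) + (-224b**3 + 3136b**2 + 1568b - 98560)
  b**4 - 19b**3 + 63b**2 + 475b - 2200 = (-(1/224)b + 5/224)(-224b**3 + 3136b**2 + 1568b - 98560) + (0)
Last nonzero remainder: -224b**3 + 3136b**2 + 1568b - 98560. Dividing through by -224 gives the monic gcd b**3 - 14b**2 - 7b + 440.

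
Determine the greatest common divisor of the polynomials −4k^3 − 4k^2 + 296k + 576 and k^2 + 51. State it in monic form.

1

Apply the Euclidean algorithm:
  −4k^3 − 4k^2 + 296k + 576 = (−4k − 4)(k^2 + 51) + (500k + 780)
  k^2 + 51 = ((1/500)k − 39/12500)(500k + 780) + (33396/625)
  500k + 780 = ((78125/8349)k + 40625/2783)(33396/625) + (0)
The last nonzero remainder is the constant 33396/625, so the polynomials are coprime and gcd = 1.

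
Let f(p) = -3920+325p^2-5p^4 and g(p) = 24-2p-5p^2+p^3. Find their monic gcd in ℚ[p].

-4+p

Euclidean algorithm in ℚ[p]:
  -5p^4+325p^2-3920 = (-5p-25)(p^3-5p^2-2p+24) + (190p^2+70p-3320)
  p^3-5p^2-2p+24 = ((1/190)p-51/1805)(190p^2+70p-3320) + ((6300/361)p-25200/361)
  190p^2+70p-3320 = ((6859/630)p+29963/630)((6300/361)p-25200/361) + (0)
Last nonzero remainder: (6300/361)p-25200/361. Dividing through by 6300/361 gives the monic gcd p-4.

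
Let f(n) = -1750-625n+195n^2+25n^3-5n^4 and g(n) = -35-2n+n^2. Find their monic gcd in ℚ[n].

-35-2n+n^2

Apply the Euclidean algorithm:
  -5n^4+25n^3+195n^2-625n-1750 = (-5n^2+15n+50)(n^2-2n-35) + (0)
The last nonzero remainder n^2-2n-35 is already monic.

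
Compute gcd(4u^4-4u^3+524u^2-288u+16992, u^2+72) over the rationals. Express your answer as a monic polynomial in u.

u^2+72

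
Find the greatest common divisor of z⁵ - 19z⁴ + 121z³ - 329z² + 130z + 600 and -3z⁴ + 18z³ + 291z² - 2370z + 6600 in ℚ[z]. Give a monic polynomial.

z³ - 17z² + 90z - 200

Apply the Euclidean algorithm:
  z⁵ - 19z⁴ + 121z³ - 329z² + 130z + 600 = (-(1/3)z + 13/3)(-3z⁴ + 18z³ + 291z² - 2370z + 6600) + (140z³ - 2380z² + 12600z - 28000)
  -3z⁴ + 18z³ + 291z² - 2370z + 6600 = (-(3/140)z - 33/140)(140z³ - 2380z² + 12600z - 28000) + (0)
Last nonzero remainder: 140z³ - 2380z² + 12600z - 28000. Dividing through by 140 gives the monic gcd z³ - 17z² + 90z - 200.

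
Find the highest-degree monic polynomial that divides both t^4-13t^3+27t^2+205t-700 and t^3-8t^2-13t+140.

t^3-8t^2-13t+140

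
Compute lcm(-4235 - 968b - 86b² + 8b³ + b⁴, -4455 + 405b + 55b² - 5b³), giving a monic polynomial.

343035 + 78408b + 2731b² - 1616b³ - 167b⁴ + 8b⁵ + b⁶

Repeated division with remainder:
  b⁴ + 8b³ - 86b² - 968b - 4235 = (-(1/5)b - 19/5)(-5b³ + 55b² + 405b - 4455) + (204b² - 320b - 21164)
  -5b³ + 55b² + 405b - 4455 = (-(5/204)b + 2405/10404)(204b² - 320b - 21164) + (-(103400/2601)b + 1137400/2601)
  204b² - 320b - 21164 = (-(132651/25850)b - 1251081/25850)(-(103400/2601)b + 1137400/2601) + (0)
Last nonzero remainder: -(103400/2601)b + 1137400/2601. Dividing through by -103400/2601 gives the monic gcd b - 11.
Then lcm(f, g) = f·g / gcd(f, g); expanding and making the result monic gives the answer.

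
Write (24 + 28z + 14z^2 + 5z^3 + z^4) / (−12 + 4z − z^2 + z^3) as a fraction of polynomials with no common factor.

(4 + 4z + z^2)/(−2 + z)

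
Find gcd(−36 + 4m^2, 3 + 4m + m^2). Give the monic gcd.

3 + m

Repeated division with remainder:
  4m^2 − 36 = (4)(m^2 + 4m + 3) + (−16m − 48)
  m^2 + 4m + 3 = (−(1/16)m − 1/16)(−16m − 48) + (0)
Last nonzero remainder: −16m − 48. Dividing through by −16 gives the monic gcd m + 3.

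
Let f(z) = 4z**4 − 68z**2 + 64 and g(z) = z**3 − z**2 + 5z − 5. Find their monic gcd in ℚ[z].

Euclidean algorithm in ℚ[z]:
  4z**4 − 68z**2 + 64 = (4z + 4)(z**3 − z**2 + 5z − 5) + (−84z**2 + 84)
  z**3 − z**2 + 5z − 5 = (−(1/84)z + 1/84)(−84z**2 + 84) + (6z − 6)
  −84z**2 + 84 = (−14z − 14)(6z − 6) + (0)
Last nonzero remainder: 6z − 6. Dividing through by 6 gives the monic gcd z − 1.

z − 1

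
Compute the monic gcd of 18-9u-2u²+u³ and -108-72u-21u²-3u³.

3+u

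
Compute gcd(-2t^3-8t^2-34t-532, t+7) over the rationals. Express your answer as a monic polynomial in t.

Apply the Euclidean algorithm:
  -2t^3-8t^2-34t-532 = (-2t^2+6t-76)(t+7) + (0)
The last nonzero remainder t+7 is already monic.

t+7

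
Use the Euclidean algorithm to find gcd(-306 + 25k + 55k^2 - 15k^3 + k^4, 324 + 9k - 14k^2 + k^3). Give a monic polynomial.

-9 + k

Euclidean algorithm in ℚ[k]:
  k^4 - 15k^3 + 55k^2 + 25k - 306 = (k - 1)(k^3 - 14k^2 + 9k + 324) + (32k^2 - 290k + 18)
  k^3 - 14k^2 + 9k + 324 = ((1/32)k - 79/512)(32k^2 - 290k + 18) + (-(9295/256)k + 83655/256)
  32k^2 - 290k + 18 = (-(8192/9295)k + 512/9295)(-(9295/256)k + 83655/256) + (0)
Last nonzero remainder: -(9295/256)k + 83655/256. Dividing through by -9295/256 gives the monic gcd k - 9.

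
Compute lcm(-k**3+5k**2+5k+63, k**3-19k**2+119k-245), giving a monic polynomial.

k**5-17k**4+90k**3-178k**2+581k-2205

Euclidean algorithm in ℚ[k]:
  -k**3+5k**2+5k+63 = (-1)(k**3-19k**2+119k-245) + (-14k**2+124k-182)
  k**3-19k**2+119k-245 = (-(1/14)k+71/98)(-14k**2+124k-182) + ((792/49)k-792/7)
  -14k**2+124k-182 = (-(343/396)k+637/396)((792/49)k-792/7) + (0)
Last nonzero remainder: (792/49)k-792/7. Dividing through by 792/49 gives the monic gcd k-7.
Then lcm(f, g) = f·g / gcd(f, g); expanding and making the result monic gives the answer.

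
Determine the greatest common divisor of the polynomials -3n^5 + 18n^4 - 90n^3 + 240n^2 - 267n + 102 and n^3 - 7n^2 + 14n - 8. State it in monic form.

n^2 - 3n + 2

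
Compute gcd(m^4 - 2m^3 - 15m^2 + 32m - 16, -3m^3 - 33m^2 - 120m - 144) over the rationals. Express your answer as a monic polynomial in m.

By polynomial division,
  m^4 - 2m^3 - 15m^2 + 32m - 16 = (-(1/3)m + 13/3)(-3m^3 - 33m^2 - 120m - 144) + (88m^2 + 504m + 608)
  -3m^3 - 33m^2 - 120m - 144 = (-(3/88)m - 87/484)(88m^2 + 504m + 608) + (-(1050/121)m - 4200/121)
  88m^2 + 504m + 608 = (-(5324/525)m - 9196/525)(-(1050/121)m - 4200/121) + (0)
Last nonzero remainder: -(1050/121)m - 4200/121. Dividing through by -1050/121 gives the monic gcd m + 4.

m + 4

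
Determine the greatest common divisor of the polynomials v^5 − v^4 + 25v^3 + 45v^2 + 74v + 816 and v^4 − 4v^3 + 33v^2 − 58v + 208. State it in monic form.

Euclidean algorithm in ℚ[v]:
  v^5 − v^4 + 25v^3 + 45v^2 + 74v + 816 = (v + 3)(v^4 − 4v^3 + 33v^2 − 58v + 208) + (4v^3 + 4v^2 + 40v + 192)
  v^4 − 4v^3 + 33v^2 − 58v + 208 = ((1/4)v − 5/4)(4v^3 + 4v^2 + 40v + 192) + (28v^2 − 56v + 448)
  4v^3 + 4v^2 + 40v + 192 = ((1/7)v + 3/7)(28v^2 − 56v + 448) + (0)
Last nonzero remainder: 28v^2 − 56v + 448. Dividing through by 28 gives the monic gcd v^2 − 2v + 16.

v^2 − 2v + 16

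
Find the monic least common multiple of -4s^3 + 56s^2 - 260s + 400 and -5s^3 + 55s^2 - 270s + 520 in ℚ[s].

s^5 - 21s^4 + 189s^3 - 919s^2 + 2390s - 2600

Apply the Euclidean algorithm:
  -4s^3 + 56s^2 - 260s + 400 = (4/5)(-5s^3 + 55s^2 - 270s + 520) + (12s^2 - 44s - 16)
  -5s^3 + 55s^2 - 270s + 520 = (-(5/12)s + 55/18)(12s^2 - 44s - 16) + (-(1280/9)s + 5120/9)
  12s^2 - 44s - 16 = (-(27/320)s - 9/320)(-(1280/9)s + 5120/9) + (0)
Last nonzero remainder: -(1280/9)s + 5120/9. Dividing through by -1280/9 gives the monic gcd s - 4.
Then lcm(f, g) = f·g / gcd(f, g); expanding and making the result monic gives the answer.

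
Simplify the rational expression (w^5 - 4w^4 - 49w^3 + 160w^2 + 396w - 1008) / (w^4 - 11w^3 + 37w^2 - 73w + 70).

(w^3 + 5w^2 - 18w - 72)/(w^2 - 2w + 5)

Apply the Euclidean algorithm:
  w^5 - 4w^4 - 49w^3 + 160w^2 + 396w - 1008 = (w + 7)(w^4 - 11w^3 + 37w^2 - 73w + 70) + (-9w^3 - 26w^2 + 837w - 1498)
  w^4 - 11w^3 + 37w^2 - 73w + 70 = (-(1/9)w + 125/81)(-9w^3 - 26w^2 + 837w - 1498) + ((13780/81)w^2 - (13780/9)w + 192920/81)
  -9w^3 - 26w^2 + 837w - 1498 = (-(729/13780)w - 8667/13780)((13780/81)w^2 - (13780/9)w + 192920/81) + (0)
Last nonzero remainder: (13780/81)w^2 - (13780/9)w + 192920/81. Dividing through by 13780/81 gives the monic gcd w^2 - 9w + 14.
Cancel w^2 - 9w + 14 from numerator and denominator to get the reduced form.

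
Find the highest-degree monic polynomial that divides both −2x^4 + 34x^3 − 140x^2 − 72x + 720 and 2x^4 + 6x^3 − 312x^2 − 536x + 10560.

x^2 − 16x + 60

By polynomial division,
  −2x^4 + 34x^3 − 140x^2 − 72x + 720 = (−1)(2x^4 + 6x^3 − 312x^2 − 536x + 10560) + (40x^3 − 452x^2 − 608x + 11280)
  2x^4 + 6x^3 − 312x^2 − 536x + 10560 = ((1/20)x + 143/200)(40x^3 − 452x^2 − 608x + 11280) + ((2079/50)x^2 − (16632/25)x + 12474/5)
  40x^3 − 452x^2 − 608x + 11280 = ((2000/2079)x + 9400/2079)((2079/50)x^2 − (16632/25)x + 12474/5) + (0)
Last nonzero remainder: (2079/50)x^2 − (16632/25)x + 12474/5. Dividing through by 2079/50 gives the monic gcd x^2 − 16x + 60.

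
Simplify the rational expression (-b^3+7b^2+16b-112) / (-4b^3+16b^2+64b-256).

(b-7)/(4b-16)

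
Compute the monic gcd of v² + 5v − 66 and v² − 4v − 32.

1

Repeated division with remainder:
  v² + 5v − 66 = (v² − 4v − 32) + (9v − 34)
  v² − 4v − 32 = ((1/9)v − 2/81)(9v − 34) + (−2660/81)
  9v − 34 = (−(729/2660)v + 1377/1330)(−2660/81) + (0)
The last nonzero remainder is the constant −2660/81, so the polynomials are coprime and gcd = 1.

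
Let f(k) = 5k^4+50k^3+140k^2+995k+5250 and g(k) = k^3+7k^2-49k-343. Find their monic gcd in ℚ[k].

k+7

Euclidean algorithm in ℚ[k]:
  5k^4+50k^3+140k^2+995k+5250 = (5k+15)(k^3+7k^2-49k-343) + (280k^2+3445k+10395)
  k^3+7k^2-49k-343 = ((1/280)k-297/15680)(280k^2+3445k+10395) + (-(65455/3136)k-65455/448)
  280k^2+3445k+10395 = (-(175616/13091)k-931392/13091)(-(65455/3136)k-65455/448) + (0)
Last nonzero remainder: -(65455/3136)k-65455/448. Dividing through by -65455/3136 gives the monic gcd k+7.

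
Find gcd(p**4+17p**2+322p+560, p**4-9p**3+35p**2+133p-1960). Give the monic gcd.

p**3-2p**2+21p+280

By polynomial division,
  p**4+17p**2+322p+560 = (p**4-9p**3+35p**2+133p-1960) + (9p**3-18p**2+189p+2520)
  p**4-9p**3+35p**2+133p-1960 = ((1/9)p-7/9)(9p**3-18p**2+189p+2520) + (0)
Last nonzero remainder: 9p**3-18p**2+189p+2520. Dividing through by 9 gives the monic gcd p**3-2p**2+21p+280.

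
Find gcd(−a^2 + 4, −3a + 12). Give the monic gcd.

Euclidean algorithm in ℚ[a]:
  −a^2 + 4 = ((1/3)a + 4/3)(−3a + 12) + (−12)
  −3a + 12 = ((1/4)a − 1)(−12) + (0)
The last nonzero remainder is the constant −12, so the polynomials are coprime and gcd = 1.

1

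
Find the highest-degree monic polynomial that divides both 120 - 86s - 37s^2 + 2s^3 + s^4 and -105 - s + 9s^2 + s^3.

By polynomial division,
  s^4 + 2s^3 - 37s^2 - 86s + 120 = (s - 7)(s^3 + 9s^2 - s - 105) + (27s^2 + 12s - 615)
  s^3 + 9s^2 - s - 105 = ((1/27)s + 77/243)(27s^2 + 12s - 615) + ((1456/81)s + 7280/81)
  27s^2 + 12s - 615 = ((2187/1456)s - 9963/1456)((1456/81)s + 7280/81) + (0)
Last nonzero remainder: (1456/81)s + 7280/81. Dividing through by 1456/81 gives the monic gcd s + 5.

5 + s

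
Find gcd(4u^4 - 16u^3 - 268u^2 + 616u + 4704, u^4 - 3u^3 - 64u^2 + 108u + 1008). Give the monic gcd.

By polynomial division,
  4u^4 - 16u^3 - 268u^2 + 616u + 4704 = (4)(u^4 - 3u^3 - 64u^2 + 108u + 1008) + (-4u^3 - 12u^2 + 184u + 672)
  u^4 - 3u^3 - 64u^2 + 108u + 1008 = (-(1/4)u + 3/2)(-4u^3 - 12u^2 + 184u + 672) + (0)
Last nonzero remainder: -4u^3 - 12u^2 + 184u + 672. Dividing through by -4 gives the monic gcd u^3 + 3u^2 - 46u - 168.

u^3 + 3u^2 - 46u - 168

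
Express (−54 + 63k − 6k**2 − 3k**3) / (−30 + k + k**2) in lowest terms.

(−9 + 12k − 3k**2)/(−5 + k)

By polynomial division,
  −3k**3 − 6k**2 + 63k − 54 = (−3k − 3)(k**2 + k − 30) + (−24k − 144)
  k**2 + k − 30 = (−(1/24)k + 5/24)(−24k − 144) + (0)
Last nonzero remainder: −24k − 144. Dividing through by −24 gives the monic gcd k + 6.
Cancel k + 6 from numerator and denominator to get the reduced form.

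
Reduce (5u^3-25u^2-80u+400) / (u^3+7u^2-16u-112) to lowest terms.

(5u-25)/(u+7)

Euclidean algorithm in ℚ[u]:
  5u^3-25u^2-80u+400 = (5)(u^3+7u^2-16u-112) + (-60u^2+960)
  u^3+7u^2-16u-112 = (-(1/60)u-7/60)(-60u^2+960) + (0)
Last nonzero remainder: -60u^2+960. Dividing through by -60 gives the monic gcd u^2-16.
Cancel u^2-16 from numerator and denominator to get the reduced form.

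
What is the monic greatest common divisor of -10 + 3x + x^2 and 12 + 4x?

1

By polynomial division,
  x^2 + 3x - 10 = ((1/4)x)(4x + 12) + (-10)
  4x + 12 = (-(2/5)x - 6/5)(-10) + (0)
The last nonzero remainder is the constant -10, so the polynomials are coprime and gcd = 1.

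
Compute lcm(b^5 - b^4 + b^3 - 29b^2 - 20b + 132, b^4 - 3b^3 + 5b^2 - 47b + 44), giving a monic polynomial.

Apply the Euclidean algorithm:
  b^5 - b^4 + b^3 - 29b^2 - 20b + 132 = (b + 2)(b^4 - 3b^3 + 5b^2 - 47b + 44) + (2b^3 + 8b^2 + 30b + 44)
  b^4 - 3b^3 + 5b^2 - 47b + 44 = ((1/2)b - 7/2)(2b^3 + 8b^2 + 30b + 44) + (18b^2 + 36b + 198)
  2b^3 + 8b^2 + 30b + 44 = ((1/9)b + 2/9)(18b^2 + 36b + 198) + (0)
Last nonzero remainder: 18b^2 + 36b + 198. Dividing through by 18 gives the monic gcd b^2 + 2b + 11.
Then lcm(f, g) = f·g / gcd(f, g); expanding and making the result monic gives the answer.

b^7 - 6b^6 + 10b^5 - 38b^4 + 129b^3 + 116b^2 - 740b + 528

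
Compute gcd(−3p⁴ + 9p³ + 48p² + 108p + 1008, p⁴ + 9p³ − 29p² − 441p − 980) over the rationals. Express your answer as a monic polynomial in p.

Apply the Euclidean algorithm:
  −3p⁴ + 9p³ + 48p² + 108p + 1008 = (−3)(p⁴ + 9p³ − 29p² − 441p − 980) + (36p³ − 39p² − 1215p − 1932)
  p⁴ + 9p³ − 29p² − 441p − 980 = ((1/36)p + 121/432)(36p³ − 39p² − 1215p − 1932) + ((2257/144)p² − (2257/48)p − 15799/36)
  36p³ − 39p² − 1215p − 1932 = ((5184/2257)p + 9936/2257)((2257/144)p² − (2257/48)p − 15799/36) + (0)
Last nonzero remainder: (2257/144)p² − (2257/48)p − 15799/36. Dividing through by 2257/144 gives the monic gcd p² − 3p − 28.

p² − 3p − 28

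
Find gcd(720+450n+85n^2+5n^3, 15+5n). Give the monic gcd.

Apply the Euclidean algorithm:
  5n^3+85n^2+450n+720 = (n^2+14n+48)(5n+15) + (0)
Last nonzero remainder: 5n+15. Dividing through by 5 gives the monic gcd n+3.

3+n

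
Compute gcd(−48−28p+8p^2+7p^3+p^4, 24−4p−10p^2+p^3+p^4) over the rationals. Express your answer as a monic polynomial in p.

Euclidean algorithm in ℚ[p]:
  p^4+7p^3+8p^2−28p−48 = (p^4+p^3−10p^2−4p+24) + (6p^3+18p^2−24p−72)
  p^4+p^3−10p^2−4p+24 = ((1/6)p−1/3)(6p^3+18p^2−24p−72) + (0)
Last nonzero remainder: 6p^3+18p^2−24p−72. Dividing through by 6 gives the monic gcd p^3+3p^2−4p−12.

−12−4p+3p^2+p^3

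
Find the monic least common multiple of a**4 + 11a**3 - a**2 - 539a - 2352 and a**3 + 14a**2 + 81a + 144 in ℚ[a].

Euclidean algorithm in ℚ[a]:
  a**4 + 11a**3 - a**2 - 539a - 2352 = (a - 3)(a**3 + 14a**2 + 81a + 144) + (-40a**2 - 440a - 1920)
  a**3 + 14a**2 + 81a + 144 = (-(1/40)a - 3/40)(-40a**2 - 440a - 1920) + (0)
Last nonzero remainder: -40a**2 - 440a - 1920. Dividing through by -40 gives the monic gcd a**2 + 11a + 48.
Then lcm(f, g) = f·g / gcd(f, g); expanding and making the result monic gives the answer.

a**5 + 14a**4 + 32a**3 - 542a**2 - 3969a - 7056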